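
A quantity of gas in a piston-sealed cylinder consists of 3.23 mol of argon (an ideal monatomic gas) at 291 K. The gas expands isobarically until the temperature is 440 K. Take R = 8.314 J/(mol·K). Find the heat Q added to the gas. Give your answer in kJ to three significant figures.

Q ≈ 10.0 kJ

Isobaric: W = nRΔT = (3.23)(8.314)(149) = 4001 J.
ΔU = nCᵥΔT with Cᵥ = 3R/2: ΔU = (3.23)(12.47)(149) = 6002 J.
Q = ΔU + W = 6002 + 4001 = 10003 J.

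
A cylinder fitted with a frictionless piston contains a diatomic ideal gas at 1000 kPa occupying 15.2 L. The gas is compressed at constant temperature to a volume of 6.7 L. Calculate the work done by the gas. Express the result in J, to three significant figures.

W ≈ -12500 J

Isothermal: W = nRT ln(V₂/V₁) = P₁V₁ ln(V₂/V₁).
P₁V₁ = (1000 kPa)(15.2 L) = 15200 J.
W = 15200 × ln(6.7/15.2) = 15200 × -0.8192
W_by_gas = -12452 J.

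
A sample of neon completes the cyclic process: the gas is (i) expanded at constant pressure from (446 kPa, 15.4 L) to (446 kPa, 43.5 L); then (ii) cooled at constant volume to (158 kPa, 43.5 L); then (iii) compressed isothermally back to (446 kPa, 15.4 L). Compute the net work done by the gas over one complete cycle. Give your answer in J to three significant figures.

W_net ≈ 5400 J

Leg (i): W = PΔV = (446)(43.5 − 15.4) = 12533 J.
Leg (ii): W = 0.
Leg (iii): W = PᵢVᵢ ln(V_f/Vᵢ) = (6873) ln(15.4/43.5) = -7137 J.
W_net = 12533 − 7137 = 5396 J.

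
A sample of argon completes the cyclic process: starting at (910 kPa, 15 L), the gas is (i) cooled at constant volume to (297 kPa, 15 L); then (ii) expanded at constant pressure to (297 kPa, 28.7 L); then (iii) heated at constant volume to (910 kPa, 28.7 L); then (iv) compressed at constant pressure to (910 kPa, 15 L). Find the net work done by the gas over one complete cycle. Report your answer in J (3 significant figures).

W_net ≈ -8400 J

Constant-volume legs do no work.
W(ii) = (297)(28.7 − 15) = 4069 J; W(iv) = (910)(15 − 28.7) = -12467 J.
W_net = 4069 − 12467 = -8398 J (the counter-clockwise enclosed area).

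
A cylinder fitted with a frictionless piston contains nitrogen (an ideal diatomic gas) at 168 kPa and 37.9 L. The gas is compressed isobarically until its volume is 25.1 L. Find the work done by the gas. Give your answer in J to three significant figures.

Isobaric: W = P ΔV.
W = (168 kPa)(25.1 − 37.9 L) = (168)(-12.8) = -2150 J.

W ≈ -2150 J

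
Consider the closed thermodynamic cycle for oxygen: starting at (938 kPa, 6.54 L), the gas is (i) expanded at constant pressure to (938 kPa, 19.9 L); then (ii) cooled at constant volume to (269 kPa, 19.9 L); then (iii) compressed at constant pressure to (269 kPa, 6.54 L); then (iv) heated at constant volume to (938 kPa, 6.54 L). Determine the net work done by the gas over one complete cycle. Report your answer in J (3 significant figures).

W_net ≈ 8940 J

Constant-volume legs do no work.
W(i) = (938)(19.9 − 6.54) = 12532 J; W(iii) = (269)(6.54 − 19.9) = -3594 J.
W_net = 12532 − 3594 = 8938 J (the clockwise enclosed area).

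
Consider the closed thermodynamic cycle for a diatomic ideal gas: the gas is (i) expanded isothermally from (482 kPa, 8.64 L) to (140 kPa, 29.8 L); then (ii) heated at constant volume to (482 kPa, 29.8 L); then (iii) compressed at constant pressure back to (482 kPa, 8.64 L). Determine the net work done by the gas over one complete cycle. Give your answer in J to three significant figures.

W_net ≈ -5040 J

Leg (i): W = PᵢVᵢ ln(V_f/Vᵢ) = (4164) ln(29.8/8.64) = 5156 J.
Leg (ii): W = 0.
Leg (iii): W = PΔV = (482)(8.64 − 29.8) = -10199 J.
W_net = 5156 − 10199 = -5043 J.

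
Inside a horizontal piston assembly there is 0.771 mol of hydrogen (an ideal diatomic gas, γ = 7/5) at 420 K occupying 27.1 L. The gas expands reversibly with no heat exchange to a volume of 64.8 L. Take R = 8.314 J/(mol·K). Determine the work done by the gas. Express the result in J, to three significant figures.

W ≈ 1980 J

Adiabatic: TV^(γ−1) = const with γ = 7/5.
T₂ = T₁ (V₁/V₂)^(γ−1) = 420 × (27.1/64.8)^0.4 = 420 × 0.7056 = 296.4 K.
W_by = nCᵥ(T₁ − T₂) = (0.771)(20.79)(420 − 296.4) = 1981 J.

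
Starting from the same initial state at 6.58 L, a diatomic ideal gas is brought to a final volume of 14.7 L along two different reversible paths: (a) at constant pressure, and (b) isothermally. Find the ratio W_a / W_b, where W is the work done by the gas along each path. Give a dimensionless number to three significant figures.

W_a / W_b ≈ 1.54

Path (a) isobaric: W = P₁(V₂ − V₁) → W_a/(P₁V₁) = 1.234.
Path (b) isothermal: W = P₁V₁ ln(V₂/V₁) → W_b/(P₁V₁) = 0.8038.
W_a / W_b = 1.234 / 0.8038 = 1.535.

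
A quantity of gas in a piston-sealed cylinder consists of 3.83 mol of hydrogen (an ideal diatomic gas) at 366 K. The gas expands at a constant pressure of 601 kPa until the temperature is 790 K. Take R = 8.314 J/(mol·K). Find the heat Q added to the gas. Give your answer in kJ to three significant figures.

Isobaric: W = nRΔT = (3.83)(8.314)(424) = 13501 J.
ΔU = nCᵥΔT with Cᵥ = 5R/2: ΔU = (3.83)(20.79)(424) = 33753 J.
Q = ΔU + W = 33753 + 13501 = 47254 J.

Q ≈ 47.3 kJ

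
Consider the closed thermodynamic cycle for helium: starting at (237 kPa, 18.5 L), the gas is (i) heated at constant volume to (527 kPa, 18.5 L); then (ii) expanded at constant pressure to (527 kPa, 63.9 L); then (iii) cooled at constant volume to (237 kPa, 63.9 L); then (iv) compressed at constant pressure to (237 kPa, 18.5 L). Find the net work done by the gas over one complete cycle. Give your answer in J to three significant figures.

W_net ≈ 13200 J

Constant-volume legs do no work.
W(ii) = (527)(63.9 − 18.5) = 23926 J; W(iv) = (237)(18.5 − 63.9) = -10760 J.
W_net = 23926 − 10760 = 13166 J (the clockwise enclosed area).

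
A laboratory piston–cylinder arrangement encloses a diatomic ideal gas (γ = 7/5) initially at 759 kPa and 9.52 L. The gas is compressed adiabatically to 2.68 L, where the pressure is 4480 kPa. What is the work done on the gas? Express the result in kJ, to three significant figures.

Adiabatic: W = (P₁V₁ − P₂V₂)/(γ − 1) with γ = 7/5.
P₁V₁ = 7226 J, P₂V₂ = 12006 J.
W = (7226 − 12006) / 0.4 = -11952 J.
Work on gas = −W_by = 11952 J.

W ≈ 12.0 kJ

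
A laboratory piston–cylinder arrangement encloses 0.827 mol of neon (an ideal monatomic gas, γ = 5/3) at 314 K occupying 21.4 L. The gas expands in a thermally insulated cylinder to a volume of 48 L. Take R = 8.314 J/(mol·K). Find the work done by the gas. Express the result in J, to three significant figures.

W ≈ 1350 J

Adiabatic: TV^(γ−1) = const with γ = 5/3.
T₂ = T₁ (V₁/V₂)^(γ−1) = 314 × (21.4/48)^0.667 = 314 × 0.5836 = 183.3 K.
W_by = nCᵥ(T₁ − T₂) = (0.827)(12.47)(314 − 183.3) = 1348 J.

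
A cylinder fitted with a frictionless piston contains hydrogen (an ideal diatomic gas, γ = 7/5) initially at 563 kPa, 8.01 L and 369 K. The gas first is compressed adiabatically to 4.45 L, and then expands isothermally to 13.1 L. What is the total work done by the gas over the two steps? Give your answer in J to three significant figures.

W_total ≈ 3170 J

Step 1 (adiabatic): W = (P₁V₁ − P₂V₂)/(γ−1) = (4510 − 5705)/0.4 = -2988 J.
After step 1: P = 1282 kPa, V = 4.45 L, T = 466.8 K.
Step 2 (isothermal): W = P₁V₁ ln(V₂/V₁) = (5705) ln(13.1/4.45) = 6160 J.
W_total = -2988 + 6160 = 3171 J.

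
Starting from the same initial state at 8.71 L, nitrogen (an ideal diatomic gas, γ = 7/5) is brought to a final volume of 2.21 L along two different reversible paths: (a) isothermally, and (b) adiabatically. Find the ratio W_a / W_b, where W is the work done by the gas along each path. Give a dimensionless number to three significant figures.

Path (a) isothermal: W = P₁V₁ ln(V₂/V₁) → W_a/(P₁V₁) = -1.371.
Path (b) adiabatic: W = P₁V₁(1 − (V₁/V₂)^(γ−1))/(γ−1) → W_b/(P₁V₁) = -1.827.
W_a / W_b = -1.371 / -1.827 = 0.7507.

W_a / W_b ≈ 0.751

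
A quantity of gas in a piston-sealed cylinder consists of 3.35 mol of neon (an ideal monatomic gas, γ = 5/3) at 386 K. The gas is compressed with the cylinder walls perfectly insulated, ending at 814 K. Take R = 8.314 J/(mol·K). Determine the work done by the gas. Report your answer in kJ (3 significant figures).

W ≈ -17.9 kJ

Adiabatic ⇒ Q = 0, so W_by = −ΔU = nCᵥ(T₁ − T₂).
Cᵥ = 3R/2 = 12.47 J/(mol·K).
W = (3.35)(12.47)(386 − 814) = -17881 J.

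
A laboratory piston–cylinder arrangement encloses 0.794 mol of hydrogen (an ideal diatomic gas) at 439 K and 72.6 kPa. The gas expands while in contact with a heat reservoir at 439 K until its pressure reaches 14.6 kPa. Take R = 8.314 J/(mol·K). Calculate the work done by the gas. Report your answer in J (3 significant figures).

Isothermal process: W = nRT ln(V₂/V₁) = nRT ln(P₁/P₂).
W = (0.794)(8.314)(439) × ln(72.6/14.6)
  = 2898 × ln(4.973) = 2898 × 1.604
W_by_gas = 4648 J.

W ≈ 4650 J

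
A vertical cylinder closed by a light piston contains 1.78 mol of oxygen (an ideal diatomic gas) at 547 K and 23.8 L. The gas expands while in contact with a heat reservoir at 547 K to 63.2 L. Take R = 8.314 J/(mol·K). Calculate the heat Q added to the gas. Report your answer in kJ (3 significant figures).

Isothermal ⇒ ΔU = 0, so Q = W = nRT ln(V₂/V₁).
Q = (1.78)(8.314)(547) ln(63.2/23.8) = 8095 × 0.9766 = 7906 J.

Q ≈ 7.91 kJ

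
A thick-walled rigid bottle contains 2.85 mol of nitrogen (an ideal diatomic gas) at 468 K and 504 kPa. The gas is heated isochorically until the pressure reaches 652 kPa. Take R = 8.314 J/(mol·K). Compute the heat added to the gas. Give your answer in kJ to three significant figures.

Constant volume ⇒ W = 0, so Q = ΔU = nCᵥΔT with Cᵥ = 5R/2 = 20.79 J/(mol·K).
At constant V, T₂/T₁ = P₂/P₁ ⇒ ΔT = T₁(P₂/P₁ − 1) = 468·(652/504 − 1) = 137.4 K.
ΔU = (2.85)(20.79)(137.4) = 8141 J.

Q ≈ 8.14 kJ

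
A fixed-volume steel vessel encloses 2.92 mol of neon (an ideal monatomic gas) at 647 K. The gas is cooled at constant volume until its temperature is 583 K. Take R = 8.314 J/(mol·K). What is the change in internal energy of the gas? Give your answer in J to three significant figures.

Constant volume ⇒ W = 0, so Q = ΔU = nCᵥΔT with Cᵥ = 3R/2 = 12.47 J/(mol·K).
ΔU = (2.92)(12.47)(583 − 647) = -2331 J.

ΔU ≈ -2330 J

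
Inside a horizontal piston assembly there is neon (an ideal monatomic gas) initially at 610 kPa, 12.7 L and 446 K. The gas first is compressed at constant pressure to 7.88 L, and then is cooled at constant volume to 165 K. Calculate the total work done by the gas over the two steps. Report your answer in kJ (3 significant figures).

W_total ≈ -2.94 kJ

Step 1 (isobaric): W = PΔV = (610 kPa)(7.88 − 12.7 L) = -2940 J.
Step 2 (isochoric): W = 0 (constant volume).
W_total = -2940 + 0 = -2940 J.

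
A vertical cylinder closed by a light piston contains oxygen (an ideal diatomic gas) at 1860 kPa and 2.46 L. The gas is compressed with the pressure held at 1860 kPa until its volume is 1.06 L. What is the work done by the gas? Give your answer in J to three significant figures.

Isobaric: W = P ΔV.
W = (1860 kPa)(1.06 − 2.46 L) = (1860)(-1.4) = -2604 J.

W ≈ -2600 J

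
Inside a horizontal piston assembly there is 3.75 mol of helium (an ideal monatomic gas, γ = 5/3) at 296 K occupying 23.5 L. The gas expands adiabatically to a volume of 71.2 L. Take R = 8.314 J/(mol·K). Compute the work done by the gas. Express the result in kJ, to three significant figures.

Adiabatic: TV^(γ−1) = const with γ = 5/3.
T₂ = T₁ (V₁/V₂)^(γ−1) = 296 × (23.5/71.2)^0.667 = 296 × 0.4776 = 141.4 K.
W_by = nCᵥ(T₁ − T₂) = (3.75)(12.47)(296 − 141.4) = 7232 J.

W ≈ 7.23 kJ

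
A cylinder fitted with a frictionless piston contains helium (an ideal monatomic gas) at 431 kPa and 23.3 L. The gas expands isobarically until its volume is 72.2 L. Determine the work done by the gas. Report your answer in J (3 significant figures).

Isobaric: W = P ΔV.
W = (431 kPa)(72.2 − 23.3 L) = (431)(48.9) = 21076 J.

W ≈ 21100 J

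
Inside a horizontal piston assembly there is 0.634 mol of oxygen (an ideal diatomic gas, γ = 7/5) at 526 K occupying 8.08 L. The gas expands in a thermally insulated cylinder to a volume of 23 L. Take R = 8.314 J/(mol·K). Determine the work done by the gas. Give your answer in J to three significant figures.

W ≈ 2370 J

Adiabatic: TV^(γ−1) = const with γ = 7/5.
T₂ = T₁ (V₁/V₂)^(γ−1) = 526 × (8.08/23)^0.4 = 526 × 0.6581 = 346.1 K.
W_by = nCᵥ(T₁ − T₂) = (0.634)(20.79)(526 − 346.1) = 2370 J.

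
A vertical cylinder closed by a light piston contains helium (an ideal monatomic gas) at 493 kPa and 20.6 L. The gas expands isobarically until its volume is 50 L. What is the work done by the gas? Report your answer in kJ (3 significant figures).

Isobaric: W = P ΔV.
W = (493 kPa)(50 − 20.6 L) = (493)(29.4) = 14494 J.

W ≈ 14.5 kJ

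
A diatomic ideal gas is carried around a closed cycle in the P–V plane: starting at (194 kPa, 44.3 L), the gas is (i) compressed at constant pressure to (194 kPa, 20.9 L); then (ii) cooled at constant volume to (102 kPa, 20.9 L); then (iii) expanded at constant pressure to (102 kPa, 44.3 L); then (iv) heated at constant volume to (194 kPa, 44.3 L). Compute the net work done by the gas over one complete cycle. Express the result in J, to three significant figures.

W_net ≈ -2150 J

Constant-volume legs do no work.
W(i) = (194)(20.9 − 44.3) = -4540 J; W(iii) = (102)(44.3 − 20.9) = 2387 J.
W_net = -4540 + 2387 = -2153 J (the counter-clockwise enclosed area).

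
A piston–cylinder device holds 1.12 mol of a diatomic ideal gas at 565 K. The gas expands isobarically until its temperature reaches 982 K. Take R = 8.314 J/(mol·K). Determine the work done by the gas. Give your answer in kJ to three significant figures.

Isobaric: W = P ΔV = nR ΔT.
W = (1.12)(8.314)(982 − 565) = 3883 J.

W ≈ 3.88 kJ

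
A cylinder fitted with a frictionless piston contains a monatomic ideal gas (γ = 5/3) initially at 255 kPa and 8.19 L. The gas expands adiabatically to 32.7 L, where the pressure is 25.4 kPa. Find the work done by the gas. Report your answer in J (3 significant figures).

W ≈ 1890 J

Adiabatic: W = (P₁V₁ − P₂V₂)/(γ − 1) with γ = 5/3.
P₁V₁ = 2088 J, P₂V₂ = 830.6 J.
W = (2088 − 830.6) / 0.6667 = 1887 J.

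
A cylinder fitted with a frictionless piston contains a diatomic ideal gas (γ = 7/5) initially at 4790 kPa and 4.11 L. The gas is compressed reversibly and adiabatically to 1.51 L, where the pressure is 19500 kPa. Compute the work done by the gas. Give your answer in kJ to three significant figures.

Adiabatic: W = (P₁V₁ − P₂V₂)/(γ − 1) with γ = 7/5.
P₁V₁ = 19687 J, P₂V₂ = 29445 J.
W = (19687 − 29445) / 0.4 = -24395 J.

W ≈ -24.4 kJ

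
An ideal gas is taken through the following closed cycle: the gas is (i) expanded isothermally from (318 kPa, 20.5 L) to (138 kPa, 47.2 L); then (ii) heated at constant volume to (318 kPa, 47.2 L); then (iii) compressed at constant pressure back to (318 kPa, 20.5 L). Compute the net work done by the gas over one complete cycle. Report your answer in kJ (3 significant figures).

W_net ≈ -3.05 kJ

Leg (i): W = PᵢVᵢ ln(V_f/Vᵢ) = (6519) ln(47.2/20.5) = 5437 J.
Leg (ii): W = 0.
Leg (iii): W = PΔV = (318)(20.5 − 47.2) = -8491 J.
W_net = 5437 − 8491 = -3054 J.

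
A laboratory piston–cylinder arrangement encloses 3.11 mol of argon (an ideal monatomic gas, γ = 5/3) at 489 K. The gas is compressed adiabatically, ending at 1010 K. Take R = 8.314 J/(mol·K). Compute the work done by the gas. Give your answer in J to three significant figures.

W ≈ -20200 J

Adiabatic ⇒ Q = 0, so W_by = −ΔU = nCᵥ(T₁ − T₂).
Cᵥ = 3R/2 = 12.47 J/(mol·K).
W = (3.11)(12.47)(489 − 1010) = -20207 J.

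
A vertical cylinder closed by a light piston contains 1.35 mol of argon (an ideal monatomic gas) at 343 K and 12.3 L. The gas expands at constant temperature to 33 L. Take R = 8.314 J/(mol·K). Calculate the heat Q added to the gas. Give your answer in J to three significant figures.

Q ≈ 3800 J

Isothermal ⇒ ΔU = 0, so Q = W = nRT ln(V₂/V₁).
Q = (1.35)(8.314)(343) ln(33/12.3) = 3850 × 0.9869 = 3799 J.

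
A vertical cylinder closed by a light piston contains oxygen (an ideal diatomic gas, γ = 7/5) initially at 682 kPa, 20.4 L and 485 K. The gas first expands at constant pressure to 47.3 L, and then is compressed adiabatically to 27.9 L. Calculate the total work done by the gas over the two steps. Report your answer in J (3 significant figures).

W_total ≈ -614 J

Step 1 (isobaric): W = PΔV = (682 kPa)(47.3 − 20.4 L) = 18346 J.
After step 1: P = 682 kPa, V = 47.3 L, T = 1125 K.
Step 2 (adiabatic): W = (P₁V₁ − P₂V₂)/(γ−1) = (32259 − 39843)/0.4 = -18960 J.
W_total = 18346 − 18960 = -614.3 J.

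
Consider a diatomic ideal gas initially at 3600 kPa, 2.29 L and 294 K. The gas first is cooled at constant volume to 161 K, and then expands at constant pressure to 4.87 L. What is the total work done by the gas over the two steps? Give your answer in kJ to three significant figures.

W_total ≈ 5.09 kJ

Step 1 (isochoric): W = 0 (constant volume).
After step 1: P = 1971 kPa (V unchanged).
Step 2 (isobaric): W = PΔV = (1971 kPa)(4.87 − 2.29 L) = 5086 J.
W_total = 0 + 5086 = 5086 J.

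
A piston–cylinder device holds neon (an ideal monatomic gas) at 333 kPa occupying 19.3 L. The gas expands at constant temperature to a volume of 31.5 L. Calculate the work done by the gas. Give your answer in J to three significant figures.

Isothermal: W = nRT ln(V₂/V₁) = P₁V₁ ln(V₂/V₁).
P₁V₁ = (333 kPa)(19.3 L) = 6427 J.
W = 6427 × ln(31.5/19.3) = 6427 × 0.4899
W_by_gas = 3148 J.

W ≈ 3150 J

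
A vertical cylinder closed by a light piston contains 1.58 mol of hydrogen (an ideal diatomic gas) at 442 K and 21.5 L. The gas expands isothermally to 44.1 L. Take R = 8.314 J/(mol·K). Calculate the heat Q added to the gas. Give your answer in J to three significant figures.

Q ≈ 4170 J

Isothermal ⇒ ΔU = 0, so Q = W = nRT ln(V₂/V₁).
Q = (1.58)(8.314)(442) ln(44.1/21.5) = 5806 × 0.7184 = 4171 J.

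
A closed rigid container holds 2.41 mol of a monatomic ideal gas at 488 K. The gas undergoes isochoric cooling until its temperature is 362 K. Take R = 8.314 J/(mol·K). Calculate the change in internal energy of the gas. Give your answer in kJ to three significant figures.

ΔU ≈ -3.79 kJ

Constant volume ⇒ W = 0, so Q = ΔU = nCᵥΔT with Cᵥ = 3R/2 = 12.47 J/(mol·K).
ΔU = (2.41)(12.47)(362 − 488) = -3787 J.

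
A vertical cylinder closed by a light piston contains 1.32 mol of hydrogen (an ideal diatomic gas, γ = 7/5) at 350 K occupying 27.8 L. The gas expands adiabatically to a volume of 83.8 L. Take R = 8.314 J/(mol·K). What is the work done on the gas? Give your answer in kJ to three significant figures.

W ≈ -3.43 kJ

Adiabatic: TV^(γ−1) = const with γ = 7/5.
T₂ = T₁ (V₁/V₂)^(γ−1) = 350 × (27.8/83.8)^0.4 = 350 × 0.6432 = 225.1 K.
W_by = nCᵥ(T₁ − T₂) = (1.32)(20.79)(350 − 225.1) = 3427 J.
Work on gas = −W_by = -3427 J.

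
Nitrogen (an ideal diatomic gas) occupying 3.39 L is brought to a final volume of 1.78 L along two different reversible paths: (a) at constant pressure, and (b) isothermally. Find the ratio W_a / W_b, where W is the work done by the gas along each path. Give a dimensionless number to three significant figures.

Path (a) isobaric: W = P₁(V₂ − V₁) → W_a/(P₁V₁) = -0.4749.
Path (b) isothermal: W = P₁V₁ ln(V₂/V₁) → W_b/(P₁V₁) = -0.6442.
W_a / W_b = -0.4749 / -0.6442 = 0.7372.

W_a / W_b ≈ 0.737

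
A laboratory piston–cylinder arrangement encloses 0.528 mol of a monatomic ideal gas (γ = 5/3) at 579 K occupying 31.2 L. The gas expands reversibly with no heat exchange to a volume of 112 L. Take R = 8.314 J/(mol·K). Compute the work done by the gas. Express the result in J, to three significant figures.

W ≈ 2190 J

Adiabatic: TV^(γ−1) = const with γ = 5/3.
T₂ = T₁ (V₁/V₂)^(γ−1) = 579 × (31.2/112)^0.667 = 579 × 0.4265 = 247 K.
W_by = nCᵥ(T₁ − T₂) = (0.528)(12.47)(579 − 247) = 2186 J.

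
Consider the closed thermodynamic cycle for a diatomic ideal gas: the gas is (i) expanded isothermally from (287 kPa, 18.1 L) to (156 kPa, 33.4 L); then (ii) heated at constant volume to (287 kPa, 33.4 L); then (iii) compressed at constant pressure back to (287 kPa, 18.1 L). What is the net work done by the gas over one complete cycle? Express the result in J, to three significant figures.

W_net ≈ -1210 J

Leg (i): W = PᵢVᵢ ln(V_f/Vᵢ) = (5195) ln(33.4/18.1) = 3183 J.
Leg (ii): W = 0.
Leg (iii): W = PΔV = (287)(18.1 − 33.4) = -4391 J.
W_net = 3183 − 4391 = -1209 J.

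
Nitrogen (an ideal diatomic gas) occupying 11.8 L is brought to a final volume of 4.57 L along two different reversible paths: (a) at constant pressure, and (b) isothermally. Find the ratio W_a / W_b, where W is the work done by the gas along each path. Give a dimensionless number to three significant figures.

Path (a) isobaric: W = P₁(V₂ − V₁) → W_a/(P₁V₁) = -0.6127.
Path (b) isothermal: W = P₁V₁ ln(V₂/V₁) → W_b/(P₁V₁) = -0.9486.
W_a / W_b = -0.6127 / -0.9486 = 0.6459.

W_a / W_b ≈ 0.646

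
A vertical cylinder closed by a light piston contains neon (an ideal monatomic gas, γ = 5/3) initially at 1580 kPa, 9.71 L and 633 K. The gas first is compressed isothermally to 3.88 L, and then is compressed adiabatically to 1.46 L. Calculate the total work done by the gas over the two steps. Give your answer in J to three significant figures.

W_total ≈ -35200 J

Step 1 (isothermal): W = P₁V₁ ln(V₂/V₁) = (15342) ln(3.88/9.71) = -14073 J.
After step 1: P = 3954 kPa, V = 3.88 L, T = 633 K.
Step 2 (adiabatic): W = (P₁V₁ − P₂V₂)/(γ−1) = (15342 − 29435)/0.667 = -21140 J.
W_total = -14073 − 21140 = -35213 J.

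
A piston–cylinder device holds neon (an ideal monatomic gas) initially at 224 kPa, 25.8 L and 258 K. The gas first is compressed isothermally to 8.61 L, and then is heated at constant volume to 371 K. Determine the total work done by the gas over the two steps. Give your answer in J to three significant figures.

Step 1 (isothermal): W = P₁V₁ ln(V₂/V₁) = (5779) ln(8.61/25.8) = -6342 J.
Step 2 (isochoric): W = 0 (constant volume).
W_total = -6342 + 0 = -6342 J.

W_total ≈ -6340 J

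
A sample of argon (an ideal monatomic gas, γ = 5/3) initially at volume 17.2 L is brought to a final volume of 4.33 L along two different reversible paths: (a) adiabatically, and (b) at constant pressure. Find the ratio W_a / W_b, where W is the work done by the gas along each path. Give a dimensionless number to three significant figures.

W_a / W_b ≈ 3.02

Path (a) adiabatic: W = P₁V₁(1 − (V₁/V₂)^(γ−1))/(γ−1) → W_a/(P₁V₁) = -2.262.
Path (b) isobaric: W = P₁(V₂ − V₁) → W_b/(P₁V₁) = -0.7483.
W_a / W_b = -2.262 / -0.7483 = 3.023.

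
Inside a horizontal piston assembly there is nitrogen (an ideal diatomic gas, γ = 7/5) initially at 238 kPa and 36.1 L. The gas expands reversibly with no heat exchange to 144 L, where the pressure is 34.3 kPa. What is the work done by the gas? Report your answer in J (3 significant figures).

W ≈ 9130 J

Adiabatic: W = (P₁V₁ − P₂V₂)/(γ − 1) with γ = 7/5.
P₁V₁ = 8592 J, P₂V₂ = 4939 J.
W = (8592 − 4939) / 0.4 = 9132 J.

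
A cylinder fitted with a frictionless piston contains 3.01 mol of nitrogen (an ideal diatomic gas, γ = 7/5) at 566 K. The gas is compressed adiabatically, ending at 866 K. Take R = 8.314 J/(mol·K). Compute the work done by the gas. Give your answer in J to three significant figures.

W ≈ -18800 J

Adiabatic ⇒ Q = 0, so W_by = −ΔU = nCᵥ(T₁ − T₂).
Cᵥ = 5R/2 = 20.79 J/(mol·K).
W = (3.01)(20.79)(566 − 866) = -18769 J.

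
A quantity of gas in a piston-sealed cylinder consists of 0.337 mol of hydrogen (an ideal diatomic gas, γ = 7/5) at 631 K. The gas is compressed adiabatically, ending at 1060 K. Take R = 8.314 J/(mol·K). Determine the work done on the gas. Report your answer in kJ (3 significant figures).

Adiabatic ⇒ Q = 0, so W_by = −ΔU = nCᵥ(T₁ − T₂).
Cᵥ = 5R/2 = 20.79 J/(mol·K).
W = (0.337)(20.79)(631 − 1060) = -3005 J.
Work on gas = −W_by = 3005 J.

W ≈ 3.00 kJ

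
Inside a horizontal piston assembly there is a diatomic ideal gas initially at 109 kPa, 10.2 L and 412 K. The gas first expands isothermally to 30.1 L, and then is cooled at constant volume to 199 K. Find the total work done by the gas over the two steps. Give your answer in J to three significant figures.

W_total ≈ 1200 J

Step 1 (isothermal): W = P₁V₁ ln(V₂/V₁) = (1112) ln(30.1/10.2) = 1203 J.
Step 2 (isochoric): W = 0 (constant volume).
W_total = 1203 + 0 = 1203 J.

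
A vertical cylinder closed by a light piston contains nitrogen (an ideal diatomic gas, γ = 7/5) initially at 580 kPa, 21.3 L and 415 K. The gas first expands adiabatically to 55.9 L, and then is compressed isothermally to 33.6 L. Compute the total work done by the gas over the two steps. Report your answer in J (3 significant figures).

Step 1 (adiabatic): W = (P₁V₁ − P₂V₂)/(γ−1) = (12354 − 8398)/0.4 = 9889 J.
After step 1: P = 150.2 kPa, V = 55.9 L, T = 282.1 K.
Step 2 (isothermal): W = P₁V₁ ln(V₂/V₁) = (8398) ln(33.6/55.9) = -4275 J.
W_total = 9889 − 4275 = 5614 J.

W_total ≈ 5610 J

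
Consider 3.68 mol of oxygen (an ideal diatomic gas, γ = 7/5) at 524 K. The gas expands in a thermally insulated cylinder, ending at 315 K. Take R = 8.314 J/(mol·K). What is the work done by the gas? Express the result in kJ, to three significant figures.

W ≈ 16.0 kJ

Adiabatic ⇒ Q = 0, so W_by = −ΔU = nCᵥ(T₁ − T₂).
Cᵥ = 5R/2 = 20.79 J/(mol·K).
W = (3.68)(20.79)(524 − 315) = 15986 J.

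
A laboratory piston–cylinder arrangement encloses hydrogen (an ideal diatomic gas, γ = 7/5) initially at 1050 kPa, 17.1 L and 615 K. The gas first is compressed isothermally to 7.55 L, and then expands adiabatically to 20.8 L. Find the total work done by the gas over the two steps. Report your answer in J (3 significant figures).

W_total ≈ 281 J

Step 1 (isothermal): W = P₁V₁ ln(V₂/V₁) = (17955) ln(7.55/17.1) = -14679 J.
After step 1: P = 2378 kPa, V = 7.55 L, T = 615 K.
Step 2 (adiabatic): W = (P₁V₁ − P₂V₂)/(γ−1) = (17955 − 11971)/0.4 = 14959 J.
W_total = -14679 + 14959 = 280.7 J.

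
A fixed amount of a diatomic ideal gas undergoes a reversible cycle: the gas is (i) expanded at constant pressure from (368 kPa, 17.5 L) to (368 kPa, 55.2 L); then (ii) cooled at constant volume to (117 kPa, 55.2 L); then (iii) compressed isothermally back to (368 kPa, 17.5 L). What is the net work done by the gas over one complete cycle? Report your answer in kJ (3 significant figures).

W_net ≈ 6.45 kJ

Leg (i): W = PΔV = (368)(55.2 − 17.5) = 13874 J.
Leg (ii): W = 0.
Leg (iii): W = PᵢVᵢ ln(V_f/Vᵢ) = (6458) ln(17.5/55.2) = -7419 J.
W_net = 13874 − 7419 = 6454 J.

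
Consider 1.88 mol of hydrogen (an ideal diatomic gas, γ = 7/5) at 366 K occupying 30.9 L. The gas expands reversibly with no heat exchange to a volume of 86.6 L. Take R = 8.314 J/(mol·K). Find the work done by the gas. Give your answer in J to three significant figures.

Adiabatic: TV^(γ−1) = const with γ = 7/5.
T₂ = T₁ (V₁/V₂)^(γ−1) = 366 × (30.9/86.6)^0.4 = 366 × 0.6622 = 242.4 K.
W_by = nCᵥ(T₁ − T₂) = (1.88)(20.79)(366 − 242.4) = 4831 J.

W ≈ 4830 J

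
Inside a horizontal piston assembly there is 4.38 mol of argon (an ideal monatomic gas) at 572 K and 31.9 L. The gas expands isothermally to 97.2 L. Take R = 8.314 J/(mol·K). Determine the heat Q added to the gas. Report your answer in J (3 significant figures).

Q ≈ 23200 J

Isothermal ⇒ ΔU = 0, so Q = W = nRT ln(V₂/V₁).
Q = (4.38)(8.314)(572) ln(97.2/31.9) = 20830 × 1.114 = 23208 J.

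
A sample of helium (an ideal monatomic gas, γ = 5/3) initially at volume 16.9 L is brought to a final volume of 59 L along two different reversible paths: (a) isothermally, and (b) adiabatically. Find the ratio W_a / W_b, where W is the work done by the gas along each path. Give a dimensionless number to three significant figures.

Path (a) isothermal: W = P₁V₁ ln(V₂/V₁) → W_a/(P₁V₁) = 1.25.
Path (b) adiabatic: W = P₁V₁(1 − (V₁/V₂)^(γ−1))/(γ−1) → W_b/(P₁V₁) = 0.8482.
W_a / W_b = 1.25 / 0.8482 = 1.474.

W_a / W_b ≈ 1.47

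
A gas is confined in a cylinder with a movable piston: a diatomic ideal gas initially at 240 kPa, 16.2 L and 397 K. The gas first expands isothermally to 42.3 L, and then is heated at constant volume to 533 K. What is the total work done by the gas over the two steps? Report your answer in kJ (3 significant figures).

W_total ≈ 3.73 kJ

Step 1 (isothermal): W = P₁V₁ ln(V₂/V₁) = (3888) ln(42.3/16.2) = 3732 J.
Step 2 (isochoric): W = 0 (constant volume).
W_total = 3732 + 0 = 3732 J.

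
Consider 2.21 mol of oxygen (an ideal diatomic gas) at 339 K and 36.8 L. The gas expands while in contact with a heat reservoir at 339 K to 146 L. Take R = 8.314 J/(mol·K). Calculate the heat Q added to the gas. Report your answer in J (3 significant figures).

Q ≈ 8580 J

Isothermal ⇒ ΔU = 0, so Q = W = nRT ln(V₂/V₁).
Q = (2.21)(8.314)(339) ln(146/36.8) = 6229 × 1.378 = 8584 J.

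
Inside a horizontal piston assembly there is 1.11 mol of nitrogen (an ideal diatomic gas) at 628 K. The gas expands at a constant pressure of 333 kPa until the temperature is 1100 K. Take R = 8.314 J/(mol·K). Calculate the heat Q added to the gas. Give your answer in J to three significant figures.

Q ≈ 15200 J

Isobaric: W = nRΔT = (1.11)(8.314)(472) = 4356 J.
ΔU = nCᵥΔT with Cᵥ = 5R/2: ΔU = (1.11)(20.79)(472) = 10890 J.
Q = ΔU + W = 10890 + 4356 = 15246 J.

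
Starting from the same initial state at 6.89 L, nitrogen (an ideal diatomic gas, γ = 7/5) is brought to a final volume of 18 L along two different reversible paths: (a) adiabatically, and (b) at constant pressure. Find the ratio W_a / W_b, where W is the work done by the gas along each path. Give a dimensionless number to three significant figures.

W_a / W_b ≈ 0.495

Path (a) adiabatic: W = P₁V₁(1 − (V₁/V₂)^(γ−1))/(γ−1) → W_a/(P₁V₁) = 0.7974.
Path (b) isobaric: W = P₁(V₂ − V₁) → W_b/(P₁V₁) = 1.612.
W_a / W_b = 0.7974 / 1.612 = 0.4945.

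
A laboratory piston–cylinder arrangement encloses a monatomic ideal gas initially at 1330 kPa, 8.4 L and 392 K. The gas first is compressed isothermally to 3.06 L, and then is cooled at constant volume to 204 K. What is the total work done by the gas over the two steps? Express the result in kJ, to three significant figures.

Step 1 (isothermal): W = P₁V₁ ln(V₂/V₁) = (11172) ln(3.06/8.4) = -11282 J.
Step 2 (isochoric): W = 0 (constant volume).
W_total = -11282 + 0 = -11282 J.

W_total ≈ -11.3 kJ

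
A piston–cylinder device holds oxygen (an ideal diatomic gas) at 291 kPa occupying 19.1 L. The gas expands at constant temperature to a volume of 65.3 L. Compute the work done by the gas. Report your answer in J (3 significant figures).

W ≈ 6830 J

Isothermal: W = nRT ln(V₂/V₁) = P₁V₁ ln(V₂/V₁).
P₁V₁ = (291 kPa)(19.1 L) = 5558 J.
W = 5558 × ln(65.3/19.1) = 5558 × 1.229
W_by_gas = 6833 J.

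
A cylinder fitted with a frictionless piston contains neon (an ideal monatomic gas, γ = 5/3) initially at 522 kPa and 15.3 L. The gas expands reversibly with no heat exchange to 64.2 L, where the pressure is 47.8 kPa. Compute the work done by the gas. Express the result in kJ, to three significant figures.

W ≈ 7.38 kJ

Adiabatic: W = (P₁V₁ − P₂V₂)/(γ − 1) with γ = 5/3.
P₁V₁ = 7987 J, P₂V₂ = 3069 J.
W = (7987 − 3069) / 0.6667 = 7377 J.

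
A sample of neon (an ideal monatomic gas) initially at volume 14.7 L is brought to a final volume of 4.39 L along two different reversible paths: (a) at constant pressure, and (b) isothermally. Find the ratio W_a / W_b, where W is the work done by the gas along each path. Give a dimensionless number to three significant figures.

Path (a) isobaric: W = P₁(V₂ − V₁) → W_a/(P₁V₁) = -0.7014.
Path (b) isothermal: W = P₁V₁ ln(V₂/V₁) → W_b/(P₁V₁) = -1.209.
W_a / W_b = -0.7014 / -1.209 = 0.5803.

W_a / W_b ≈ 0.580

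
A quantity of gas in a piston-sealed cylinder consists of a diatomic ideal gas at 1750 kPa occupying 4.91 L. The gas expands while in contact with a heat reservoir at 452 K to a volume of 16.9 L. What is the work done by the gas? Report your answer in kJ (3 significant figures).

W ≈ 10.6 kJ

Isothermal: W = nRT ln(V₂/V₁) = P₁V₁ ln(V₂/V₁).
P₁V₁ = (1750 kPa)(4.91 L) = 8592 J.
W = 8592 × ln(16.9/4.91) = 8592 × 1.236
W_by_gas = 10621 J.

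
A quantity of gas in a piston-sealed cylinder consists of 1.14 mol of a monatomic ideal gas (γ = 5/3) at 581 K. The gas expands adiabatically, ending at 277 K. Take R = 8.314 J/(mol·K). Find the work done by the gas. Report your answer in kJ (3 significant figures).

W ≈ 4.32 kJ

Adiabatic ⇒ Q = 0, so W_by = −ΔU = nCᵥ(T₁ − T₂).
Cᵥ = 3R/2 = 12.47 J/(mol·K).
W = (1.14)(12.47)(581 − 277) = 4322 J.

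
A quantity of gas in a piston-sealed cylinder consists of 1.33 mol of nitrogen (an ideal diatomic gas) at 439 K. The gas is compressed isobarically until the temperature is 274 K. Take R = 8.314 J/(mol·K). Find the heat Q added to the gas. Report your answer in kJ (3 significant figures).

Isobaric: W = nRΔT = (1.33)(8.314)(-165) = -1825 J.
ΔU = nCᵥΔT with Cᵥ = 5R/2: ΔU = (1.33)(20.79)(-165) = -4561 J.
Q = ΔU + W = -4561 − 1825 = -6386 J.

Q ≈ -6.39 kJ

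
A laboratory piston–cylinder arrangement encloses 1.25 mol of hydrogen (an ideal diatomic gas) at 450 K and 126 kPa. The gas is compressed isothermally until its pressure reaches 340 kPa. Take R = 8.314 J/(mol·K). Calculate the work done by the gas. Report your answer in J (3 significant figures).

W ≈ -4640 J

Isothermal process: W = nRT ln(V₂/V₁) = nRT ln(P₁/P₂).
W = (1.25)(8.314)(450) × ln(126/340)
  = 4677 × ln(0.3706) = 4677 × -0.9927
W_by_gas = -4642 J.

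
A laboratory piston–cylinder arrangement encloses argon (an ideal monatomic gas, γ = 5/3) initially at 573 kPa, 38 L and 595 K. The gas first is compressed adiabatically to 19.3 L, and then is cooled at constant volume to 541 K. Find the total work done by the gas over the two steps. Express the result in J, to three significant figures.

Step 1 (adiabatic): W = (P₁V₁ − P₂V₂)/(γ−1) = (21774 − 34205)/0.667 = -18646 J.
Step 2 (isochoric): W = 0 (constant volume).
W_total = -18646 + 0 = -18646 J.

W_total ≈ -18600 J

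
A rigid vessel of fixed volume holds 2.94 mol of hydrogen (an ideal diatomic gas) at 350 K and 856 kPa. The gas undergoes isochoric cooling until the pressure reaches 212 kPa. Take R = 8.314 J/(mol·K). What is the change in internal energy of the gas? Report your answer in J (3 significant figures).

Constant volume ⇒ W = 0, so Q = ΔU = nCᵥΔT with Cᵥ = 5R/2 = 20.79 J/(mol·K).
At constant V, T₂/T₁ = P₂/P₁ ⇒ ΔT = T₁(P₂/P₁ − 1) = 350·(212/856 − 1) = -263.3 K.
ΔU = (2.94)(20.79)(-263.3) = -16091 J.

ΔU ≈ -16100 J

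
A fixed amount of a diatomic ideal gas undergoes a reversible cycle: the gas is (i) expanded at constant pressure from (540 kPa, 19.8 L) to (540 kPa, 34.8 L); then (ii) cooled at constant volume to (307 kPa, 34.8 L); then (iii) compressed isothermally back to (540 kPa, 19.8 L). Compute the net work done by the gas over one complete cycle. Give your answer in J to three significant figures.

W_net ≈ 2080 J

Leg (i): W = PΔV = (540)(34.8 − 19.8) = 8100 J.
Leg (ii): W = 0.
Leg (iii): W = PᵢVᵢ ln(V_f/Vᵢ) = (10684) ln(19.8/34.8) = -6025 J.
W_net = 8100 − 6025 = 2075 J.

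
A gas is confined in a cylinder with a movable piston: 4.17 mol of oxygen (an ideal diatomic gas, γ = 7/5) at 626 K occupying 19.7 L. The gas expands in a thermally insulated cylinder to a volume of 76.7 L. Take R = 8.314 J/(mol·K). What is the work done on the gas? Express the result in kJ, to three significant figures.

W ≈ -22.8 kJ

Adiabatic: TV^(γ−1) = const with γ = 7/5.
T₂ = T₁ (V₁/V₂)^(γ−1) = 626 × (19.7/76.7)^0.4 = 626 × 0.5806 = 363.4 K.
W_by = nCᵥ(T₁ − T₂) = (4.17)(20.79)(626 − 363.4) = 22756 J.
Work on gas = −W_by = -22756 J.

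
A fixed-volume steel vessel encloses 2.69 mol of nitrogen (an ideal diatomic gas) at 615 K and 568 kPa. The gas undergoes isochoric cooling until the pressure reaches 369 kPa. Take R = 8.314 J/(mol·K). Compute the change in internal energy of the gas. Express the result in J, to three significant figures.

ΔU ≈ -12000 J

Constant volume ⇒ W = 0, so Q = ΔU = nCᵥΔT with Cᵥ = 5R/2 = 20.79 J/(mol·K).
At constant V, T₂/T₁ = P₂/P₁ ⇒ ΔT = T₁(P₂/P₁ − 1) = 615·(369/568 − 1) = -215.5 K.
ΔU = (2.69)(20.79)(-215.5) = -12047 J.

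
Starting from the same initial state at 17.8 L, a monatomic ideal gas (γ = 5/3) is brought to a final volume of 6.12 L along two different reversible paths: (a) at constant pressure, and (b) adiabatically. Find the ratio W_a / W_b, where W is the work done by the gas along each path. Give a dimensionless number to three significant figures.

W_a / W_b ≈ 0.422

Path (a) isobaric: W = P₁(V₂ − V₁) → W_a/(P₁V₁) = -0.6562.
Path (b) adiabatic: W = P₁V₁(1 − (V₁/V₂)^(γ−1))/(γ−1) → W_b/(P₁V₁) = -1.556.
W_a / W_b = -0.6562 / -1.556 = 0.4216.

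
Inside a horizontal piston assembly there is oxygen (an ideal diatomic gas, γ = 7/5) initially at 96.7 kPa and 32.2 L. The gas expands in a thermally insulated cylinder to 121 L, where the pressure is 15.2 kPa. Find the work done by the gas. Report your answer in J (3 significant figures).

Adiabatic: W = (P₁V₁ − P₂V₂)/(γ − 1) with γ = 7/5.
P₁V₁ = 3114 J, P₂V₂ = 1839 J.
W = (3114 − 1839) / 0.4 = 3186 J.

W ≈ 3190 J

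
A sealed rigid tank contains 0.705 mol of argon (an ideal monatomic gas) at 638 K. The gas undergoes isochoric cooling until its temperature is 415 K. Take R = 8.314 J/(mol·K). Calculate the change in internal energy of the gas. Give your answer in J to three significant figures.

ΔU ≈ -1960 J

Constant volume ⇒ W = 0, so Q = ΔU = nCᵥΔT with Cᵥ = 3R/2 = 12.47 J/(mol·K).
ΔU = (0.705)(12.47)(415 − 638) = -1961 J.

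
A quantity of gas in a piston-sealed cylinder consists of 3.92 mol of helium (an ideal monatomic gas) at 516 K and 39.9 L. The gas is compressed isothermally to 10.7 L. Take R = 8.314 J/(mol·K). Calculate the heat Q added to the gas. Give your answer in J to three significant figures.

Isothermal ⇒ ΔU = 0, so Q = W = nRT ln(V₂/V₁).
Q = (3.92)(8.314)(516) ln(10.7/39.9) = 16817 × -1.316 = -22133 J.

Q ≈ -22100 J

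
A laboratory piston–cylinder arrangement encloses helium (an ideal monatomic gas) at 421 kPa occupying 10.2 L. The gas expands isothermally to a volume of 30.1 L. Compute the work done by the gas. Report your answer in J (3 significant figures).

Isothermal: W = nRT ln(V₂/V₁) = P₁V₁ ln(V₂/V₁).
P₁V₁ = (421 kPa)(10.2 L) = 4294 J.
W = 4294 × ln(30.1/10.2) = 4294 × 1.082
W_by_gas = 4647 J.

W ≈ 4650 J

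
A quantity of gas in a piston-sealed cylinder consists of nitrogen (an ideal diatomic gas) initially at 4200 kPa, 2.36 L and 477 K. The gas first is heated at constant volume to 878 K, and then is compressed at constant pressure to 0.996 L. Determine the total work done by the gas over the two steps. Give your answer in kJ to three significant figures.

W_total ≈ -10.5 kJ

Step 1 (isochoric): W = 0 (constant volume).
After step 1: P = 7731 kPa (V unchanged).
Step 2 (isobaric): W = PΔV = (7731 kPa)(0.996 − 2.36 L) = -10545 J.
W_total = 0 − 10545 = -10545 J.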